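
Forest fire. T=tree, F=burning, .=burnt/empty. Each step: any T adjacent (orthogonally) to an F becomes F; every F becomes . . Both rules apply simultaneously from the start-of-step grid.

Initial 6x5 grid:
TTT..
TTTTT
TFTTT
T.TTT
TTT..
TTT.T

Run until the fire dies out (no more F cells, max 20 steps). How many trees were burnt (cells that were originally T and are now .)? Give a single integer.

Step 1: +3 fires, +1 burnt (F count now 3)
Step 2: +6 fires, +3 burnt (F count now 6)
Step 3: +7 fires, +6 burnt (F count now 7)
Step 4: +5 fires, +7 burnt (F count now 5)
Step 5: +1 fires, +5 burnt (F count now 1)
Step 6: +0 fires, +1 burnt (F count now 0)
Fire out after step 6
Initially T: 23, now '.': 29
Total burnt (originally-T cells now '.'): 22

Answer: 22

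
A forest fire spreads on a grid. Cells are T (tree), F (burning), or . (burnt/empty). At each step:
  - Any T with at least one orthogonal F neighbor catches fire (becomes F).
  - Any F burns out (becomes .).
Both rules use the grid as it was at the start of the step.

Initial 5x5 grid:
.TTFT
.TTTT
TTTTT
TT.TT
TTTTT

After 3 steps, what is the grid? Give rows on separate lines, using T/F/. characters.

Step 1: 3 trees catch fire, 1 burn out
  .TF.F
  .TTFT
  TTTTT
  TT.TT
  TTTTT
Step 2: 4 trees catch fire, 3 burn out
  .F...
  .TF.F
  TTTFT
  TT.TT
  TTTTT
Step 3: 4 trees catch fire, 4 burn out
  .....
  .F...
  TTF.F
  TT.FT
  TTTTT

.....
.F...
TTF.F
TT.FT
TTTTT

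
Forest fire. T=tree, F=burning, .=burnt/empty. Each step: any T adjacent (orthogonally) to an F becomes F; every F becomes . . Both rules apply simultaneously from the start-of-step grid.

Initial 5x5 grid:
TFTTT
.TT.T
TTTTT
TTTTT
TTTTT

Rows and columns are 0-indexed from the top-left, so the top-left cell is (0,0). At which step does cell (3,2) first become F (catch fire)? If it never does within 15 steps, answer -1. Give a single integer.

Step 1: cell (3,2)='T' (+3 fires, +1 burnt)
Step 2: cell (3,2)='T' (+3 fires, +3 burnt)
Step 3: cell (3,2)='T' (+4 fires, +3 burnt)
Step 4: cell (3,2)='F' (+5 fires, +4 burnt)
  -> target ignites at step 4
Step 5: cell (3,2)='.' (+4 fires, +5 burnt)
Step 6: cell (3,2)='.' (+2 fires, +4 burnt)
Step 7: cell (3,2)='.' (+1 fires, +2 burnt)
Step 8: cell (3,2)='.' (+0 fires, +1 burnt)
  fire out at step 8

4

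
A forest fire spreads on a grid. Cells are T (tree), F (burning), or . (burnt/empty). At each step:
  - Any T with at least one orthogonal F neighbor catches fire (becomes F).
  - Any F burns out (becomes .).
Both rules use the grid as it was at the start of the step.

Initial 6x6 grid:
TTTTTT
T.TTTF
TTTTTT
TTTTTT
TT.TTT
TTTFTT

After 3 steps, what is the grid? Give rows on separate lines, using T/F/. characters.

Step 1: 6 trees catch fire, 2 burn out
  TTTTTF
  T.TTF.
  TTTTTF
  TTTTTT
  TT.FTT
  TTF.FT
Step 2: 8 trees catch fire, 6 burn out
  TTTTF.
  T.TF..
  TTTTF.
  TTTFTF
  TT..FT
  TF...F
Step 3: 8 trees catch fire, 8 burn out
  TTTF..
  T.F...
  TTTF..
  TTF.F.
  TF...F
  F.....

TTTF..
T.F...
TTTF..
TTF.F.
TF...F
F.....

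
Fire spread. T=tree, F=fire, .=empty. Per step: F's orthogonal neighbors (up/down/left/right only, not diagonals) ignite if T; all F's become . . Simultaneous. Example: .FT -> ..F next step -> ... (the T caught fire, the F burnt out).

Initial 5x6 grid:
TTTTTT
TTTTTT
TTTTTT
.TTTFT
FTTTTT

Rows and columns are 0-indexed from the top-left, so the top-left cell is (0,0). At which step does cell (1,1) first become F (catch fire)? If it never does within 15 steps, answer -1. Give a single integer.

Step 1: cell (1,1)='T' (+5 fires, +2 burnt)
Step 2: cell (1,1)='T' (+8 fires, +5 burnt)
Step 3: cell (1,1)='T' (+5 fires, +8 burnt)
Step 4: cell (1,1)='F' (+5 fires, +5 burnt)
  -> target ignites at step 4
Step 5: cell (1,1)='.' (+3 fires, +5 burnt)
Step 6: cell (1,1)='.' (+1 fires, +3 burnt)
Step 7: cell (1,1)='.' (+0 fires, +1 burnt)
  fire out at step 7

4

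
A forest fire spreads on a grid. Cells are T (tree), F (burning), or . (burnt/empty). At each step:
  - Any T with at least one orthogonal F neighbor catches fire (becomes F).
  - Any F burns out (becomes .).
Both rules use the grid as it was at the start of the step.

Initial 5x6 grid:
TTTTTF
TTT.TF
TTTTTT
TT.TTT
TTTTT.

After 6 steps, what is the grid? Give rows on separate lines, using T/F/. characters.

Step 1: 3 trees catch fire, 2 burn out
  TTTTF.
  TTT.F.
  TTTTTF
  TT.TTT
  TTTTT.
Step 2: 3 trees catch fire, 3 burn out
  TTTF..
  TTT...
  TTTTF.
  TT.TTF
  TTTTT.
Step 3: 3 trees catch fire, 3 burn out
  TTF...
  TTT...
  TTTF..
  TT.TF.
  TTTTT.
Step 4: 5 trees catch fire, 3 burn out
  TF....
  TTF...
  TTF...
  TT.F..
  TTTTF.
Step 5: 4 trees catch fire, 5 burn out
  F.....
  TF....
  TF....
  TT....
  TTTF..
Step 6: 4 trees catch fire, 4 burn out
  ......
  F.....
  F.....
  TF....
  TTF...

......
F.....
F.....
TF....
TTF...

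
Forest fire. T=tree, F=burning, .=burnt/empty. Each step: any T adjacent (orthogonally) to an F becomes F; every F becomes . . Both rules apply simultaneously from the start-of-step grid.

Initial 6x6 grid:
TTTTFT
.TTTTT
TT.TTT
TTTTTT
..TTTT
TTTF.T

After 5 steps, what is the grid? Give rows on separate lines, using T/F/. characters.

Step 1: 5 trees catch fire, 2 burn out
  TTTF.F
  .TTTFT
  TT.TTT
  TTTTTT
  ..TFTT
  TTF..T
Step 2: 8 trees catch fire, 5 burn out
  TTF...
  .TTF.F
  TT.TFT
  TTTFTT
  ..F.FT
  TF...T
Step 3: 8 trees catch fire, 8 burn out
  TF....
  .TF...
  TT.F.F
  TTF.FT
  .....F
  F....T
Step 4: 5 trees catch fire, 8 burn out
  F.....
  .F....
  TT....
  TF...F
  ......
  .....F
Step 5: 2 trees catch fire, 5 burn out
  ......
  ......
  TF....
  F.....
  ......
  ......

......
......
TF....
F.....
......
......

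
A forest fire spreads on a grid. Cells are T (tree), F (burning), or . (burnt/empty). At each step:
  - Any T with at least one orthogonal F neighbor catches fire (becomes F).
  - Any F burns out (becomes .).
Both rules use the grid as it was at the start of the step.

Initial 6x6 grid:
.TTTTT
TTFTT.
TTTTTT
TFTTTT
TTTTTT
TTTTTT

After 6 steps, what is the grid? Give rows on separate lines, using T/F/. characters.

Step 1: 8 trees catch fire, 2 burn out
  .TFTTT
  TF.FT.
  TFFTTT
  F.FTTT
  TFTTTT
  TTTTTT
Step 2: 10 trees catch fire, 8 burn out
  .F.FTT
  F...F.
  F..FTT
  ...FTT
  F.FTTT
  TFTTTT
Step 3: 6 trees catch fire, 10 burn out
  ....FT
  ......
  ....FT
  ....FT
  ...FTT
  F.FTTT
Step 4: 5 trees catch fire, 6 burn out
  .....F
  ......
  .....F
  .....F
  ....FT
  ...FTT
Step 5: 2 trees catch fire, 5 burn out
  ......
  ......
  ......
  ......
  .....F
  ....FT
Step 6: 1 trees catch fire, 2 burn out
  ......
  ......
  ......
  ......
  ......
  .....F

......
......
......
......
......
.....F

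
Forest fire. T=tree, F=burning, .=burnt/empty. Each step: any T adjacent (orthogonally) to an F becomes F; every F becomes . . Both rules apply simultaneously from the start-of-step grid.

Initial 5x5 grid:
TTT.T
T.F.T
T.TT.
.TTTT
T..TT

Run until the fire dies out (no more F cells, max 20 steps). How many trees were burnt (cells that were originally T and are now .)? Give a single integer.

Answer: 13

Derivation:
Step 1: +2 fires, +1 burnt (F count now 2)
Step 2: +3 fires, +2 burnt (F count now 3)
Step 3: +3 fires, +3 burnt (F count now 3)
Step 4: +3 fires, +3 burnt (F count now 3)
Step 5: +2 fires, +3 burnt (F count now 2)
Step 6: +0 fires, +2 burnt (F count now 0)
Fire out after step 6
Initially T: 16, now '.': 22
Total burnt (originally-T cells now '.'): 13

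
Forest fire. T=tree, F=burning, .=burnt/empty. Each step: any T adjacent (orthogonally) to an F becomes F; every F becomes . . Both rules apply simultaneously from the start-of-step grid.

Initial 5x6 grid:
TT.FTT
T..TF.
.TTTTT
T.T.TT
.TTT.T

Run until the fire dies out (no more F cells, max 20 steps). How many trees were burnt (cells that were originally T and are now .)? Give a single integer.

Step 1: +3 fires, +2 burnt (F count now 3)
Step 2: +4 fires, +3 burnt (F count now 4)
Step 3: +2 fires, +4 burnt (F count now 2)
Step 4: +3 fires, +2 burnt (F count now 3)
Step 5: +1 fires, +3 burnt (F count now 1)
Step 6: +2 fires, +1 burnt (F count now 2)
Step 7: +0 fires, +2 burnt (F count now 0)
Fire out after step 7
Initially T: 19, now '.': 26
Total burnt (originally-T cells now '.'): 15

Answer: 15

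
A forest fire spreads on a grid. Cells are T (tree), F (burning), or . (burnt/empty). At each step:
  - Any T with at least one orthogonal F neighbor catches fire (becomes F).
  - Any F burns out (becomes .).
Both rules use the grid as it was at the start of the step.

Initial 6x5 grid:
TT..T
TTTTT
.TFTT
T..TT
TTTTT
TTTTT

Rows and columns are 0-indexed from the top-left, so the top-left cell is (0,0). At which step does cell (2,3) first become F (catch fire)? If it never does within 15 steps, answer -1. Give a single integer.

Step 1: cell (2,3)='F' (+3 fires, +1 burnt)
  -> target ignites at step 1
Step 2: cell (2,3)='.' (+4 fires, +3 burnt)
Step 3: cell (2,3)='.' (+5 fires, +4 burnt)
Step 4: cell (2,3)='.' (+5 fires, +5 burnt)
Step 5: cell (2,3)='.' (+3 fires, +5 burnt)
Step 6: cell (2,3)='.' (+2 fires, +3 burnt)
Step 7: cell (2,3)='.' (+2 fires, +2 burnt)
Step 8: cell (2,3)='.' (+0 fires, +2 burnt)
  fire out at step 8

1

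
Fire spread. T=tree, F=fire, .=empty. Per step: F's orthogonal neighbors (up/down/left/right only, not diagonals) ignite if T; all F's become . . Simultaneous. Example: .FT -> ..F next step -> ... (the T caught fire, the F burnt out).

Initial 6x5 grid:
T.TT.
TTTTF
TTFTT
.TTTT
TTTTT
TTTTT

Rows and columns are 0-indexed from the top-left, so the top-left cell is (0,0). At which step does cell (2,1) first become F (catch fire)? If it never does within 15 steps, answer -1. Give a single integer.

Step 1: cell (2,1)='F' (+6 fires, +2 burnt)
  -> target ignites at step 1
Step 2: cell (2,1)='.' (+8 fires, +6 burnt)
Step 3: cell (2,1)='.' (+5 fires, +8 burnt)
Step 4: cell (2,1)='.' (+5 fires, +5 burnt)
Step 5: cell (2,1)='.' (+1 fires, +5 burnt)
Step 6: cell (2,1)='.' (+0 fires, +1 burnt)
  fire out at step 6

1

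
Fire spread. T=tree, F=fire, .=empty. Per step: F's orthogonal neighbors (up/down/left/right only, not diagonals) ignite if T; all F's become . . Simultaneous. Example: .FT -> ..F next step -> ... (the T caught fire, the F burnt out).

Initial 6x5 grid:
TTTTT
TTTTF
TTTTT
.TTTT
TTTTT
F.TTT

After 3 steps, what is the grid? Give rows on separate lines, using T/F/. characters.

Step 1: 4 trees catch fire, 2 burn out
  TTTTF
  TTTF.
  TTTTF
  .TTTT
  FTTTT
  ..TTT
Step 2: 5 trees catch fire, 4 burn out
  TTTF.
  TTF..
  TTTF.
  .TTTF
  .FTTT
  ..TTT
Step 3: 7 trees catch fire, 5 burn out
  TTF..
  TF...
  TTF..
  .FTF.
  ..FTF
  ..TTT

TTF..
TF...
TTF..
.FTF.
..FTF
..TTT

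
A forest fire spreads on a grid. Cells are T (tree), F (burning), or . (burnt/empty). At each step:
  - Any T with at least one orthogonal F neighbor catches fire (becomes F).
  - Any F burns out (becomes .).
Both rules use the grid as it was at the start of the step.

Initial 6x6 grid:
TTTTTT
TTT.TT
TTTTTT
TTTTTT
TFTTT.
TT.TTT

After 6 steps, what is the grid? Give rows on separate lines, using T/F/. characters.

Step 1: 4 trees catch fire, 1 burn out
  TTTTTT
  TTT.TT
  TTTTTT
  TFTTTT
  F.FTT.
  TF.TTT
Step 2: 5 trees catch fire, 4 burn out
  TTTTTT
  TTT.TT
  TFTTTT
  F.FTTT
  ...FT.
  F..TTT
Step 3: 6 trees catch fire, 5 burn out
  TTTTTT
  TFT.TT
  F.FTTT
  ...FTT
  ....F.
  ...FTT
Step 4: 6 trees catch fire, 6 burn out
  TFTTTT
  F.F.TT
  ...FTT
  ....FT
  ......
  ....FT
Step 5: 5 trees catch fire, 6 burn out
  F.FTTT
  ....TT
  ....FT
  .....F
  ......
  .....F
Step 6: 3 trees catch fire, 5 burn out
  ...FTT
  ....FT
  .....F
  ......
  ......
  ......

...FTT
....FT
.....F
......
......
......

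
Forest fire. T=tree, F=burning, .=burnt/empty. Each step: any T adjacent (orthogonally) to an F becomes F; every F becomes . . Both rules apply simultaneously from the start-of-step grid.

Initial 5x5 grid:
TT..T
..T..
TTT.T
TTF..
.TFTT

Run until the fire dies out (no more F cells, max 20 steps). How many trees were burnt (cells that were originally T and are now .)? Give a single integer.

Step 1: +4 fires, +2 burnt (F count now 4)
Step 2: +4 fires, +4 burnt (F count now 4)
Step 3: +1 fires, +4 burnt (F count now 1)
Step 4: +0 fires, +1 burnt (F count now 0)
Fire out after step 4
Initially T: 13, now '.': 21
Total burnt (originally-T cells now '.'): 9

Answer: 9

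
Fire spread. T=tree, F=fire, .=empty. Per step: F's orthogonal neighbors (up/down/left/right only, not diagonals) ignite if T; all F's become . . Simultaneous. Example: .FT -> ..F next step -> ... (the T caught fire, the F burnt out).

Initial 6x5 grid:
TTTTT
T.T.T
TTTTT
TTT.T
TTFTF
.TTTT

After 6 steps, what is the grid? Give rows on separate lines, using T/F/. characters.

Step 1: 6 trees catch fire, 2 burn out
  TTTTT
  T.T.T
  TTTTT
  TTF.F
  TF.F.
  .TFTF
Step 2: 6 trees catch fire, 6 burn out
  TTTTT
  T.T.T
  TTFTF
  TF...
  F....
  .F.F.
Step 3: 5 trees catch fire, 6 burn out
  TTTTT
  T.F.F
  TF.F.
  F....
  .....
  .....
Step 4: 3 trees catch fire, 5 burn out
  TTFTF
  T....
  F....
  .....
  .....
  .....
Step 5: 3 trees catch fire, 3 burn out
  TF.F.
  F....
  .....
  .....
  .....
  .....
Step 6: 1 trees catch fire, 3 burn out
  F....
  .....
  .....
  .....
  .....
  .....

F....
.....
.....
.....
.....
.....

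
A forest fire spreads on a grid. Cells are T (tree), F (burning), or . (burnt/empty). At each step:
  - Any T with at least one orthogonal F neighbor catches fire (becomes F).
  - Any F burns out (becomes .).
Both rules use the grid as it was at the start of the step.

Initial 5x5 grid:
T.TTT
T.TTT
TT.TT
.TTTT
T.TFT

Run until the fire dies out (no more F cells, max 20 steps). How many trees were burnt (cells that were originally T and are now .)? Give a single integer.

Step 1: +3 fires, +1 burnt (F count now 3)
Step 2: +3 fires, +3 burnt (F count now 3)
Step 3: +3 fires, +3 burnt (F count now 3)
Step 4: +4 fires, +3 burnt (F count now 4)
Step 5: +3 fires, +4 burnt (F count now 3)
Step 6: +1 fires, +3 burnt (F count now 1)
Step 7: +1 fires, +1 burnt (F count now 1)
Step 8: +0 fires, +1 burnt (F count now 0)
Fire out after step 8
Initially T: 19, now '.': 24
Total burnt (originally-T cells now '.'): 18

Answer: 18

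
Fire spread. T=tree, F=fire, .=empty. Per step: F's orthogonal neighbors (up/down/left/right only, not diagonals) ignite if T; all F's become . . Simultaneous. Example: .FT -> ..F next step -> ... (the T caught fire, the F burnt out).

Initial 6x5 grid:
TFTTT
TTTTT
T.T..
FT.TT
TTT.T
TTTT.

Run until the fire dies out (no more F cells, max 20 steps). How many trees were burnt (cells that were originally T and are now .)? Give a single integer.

Answer: 19

Derivation:
Step 1: +6 fires, +2 burnt (F count now 6)
Step 2: +5 fires, +6 burnt (F count now 5)
Step 3: +5 fires, +5 burnt (F count now 5)
Step 4: +2 fires, +5 burnt (F count now 2)
Step 5: +1 fires, +2 burnt (F count now 1)
Step 6: +0 fires, +1 burnt (F count now 0)
Fire out after step 6
Initially T: 22, now '.': 27
Total burnt (originally-T cells now '.'): 19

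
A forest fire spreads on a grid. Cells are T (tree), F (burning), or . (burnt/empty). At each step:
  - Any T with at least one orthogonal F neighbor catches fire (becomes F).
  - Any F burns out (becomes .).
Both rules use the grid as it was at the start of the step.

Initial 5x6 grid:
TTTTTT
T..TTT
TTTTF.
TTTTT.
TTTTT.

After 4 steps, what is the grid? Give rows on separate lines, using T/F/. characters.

Step 1: 3 trees catch fire, 1 burn out
  TTTTTT
  T..TFT
  TTTF..
  TTTTF.
  TTTTT.
Step 2: 6 trees catch fire, 3 burn out
  TTTTFT
  T..F.F
  TTF...
  TTTF..
  TTTTF.
Step 3: 5 trees catch fire, 6 burn out
  TTTF.F
  T.....
  TF....
  TTF...
  TTTF..
Step 4: 4 trees catch fire, 5 burn out
  TTF...
  T.....
  F.....
  TF....
  TTF...

TTF...
T.....
F.....
TF....
TTF...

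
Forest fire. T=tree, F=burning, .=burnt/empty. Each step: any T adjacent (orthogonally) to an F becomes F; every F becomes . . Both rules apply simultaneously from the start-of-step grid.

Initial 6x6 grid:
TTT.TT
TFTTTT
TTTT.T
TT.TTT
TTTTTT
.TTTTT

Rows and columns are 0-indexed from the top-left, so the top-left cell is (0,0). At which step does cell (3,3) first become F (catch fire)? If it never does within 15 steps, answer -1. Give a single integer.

Step 1: cell (3,3)='T' (+4 fires, +1 burnt)
Step 2: cell (3,3)='T' (+6 fires, +4 burnt)
Step 3: cell (3,3)='T' (+4 fires, +6 burnt)
Step 4: cell (3,3)='F' (+6 fires, +4 burnt)
  -> target ignites at step 4
Step 5: cell (3,3)='.' (+5 fires, +6 burnt)
Step 6: cell (3,3)='.' (+3 fires, +5 burnt)
Step 7: cell (3,3)='.' (+2 fires, +3 burnt)
Step 8: cell (3,3)='.' (+1 fires, +2 burnt)
Step 9: cell (3,3)='.' (+0 fires, +1 burnt)
  fire out at step 9

4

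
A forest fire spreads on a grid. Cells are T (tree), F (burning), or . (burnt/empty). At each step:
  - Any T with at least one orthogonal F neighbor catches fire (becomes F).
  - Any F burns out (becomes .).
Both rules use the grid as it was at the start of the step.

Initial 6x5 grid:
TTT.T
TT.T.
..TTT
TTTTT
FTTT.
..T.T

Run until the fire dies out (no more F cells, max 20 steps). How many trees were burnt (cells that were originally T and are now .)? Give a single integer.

Step 1: +2 fires, +1 burnt (F count now 2)
Step 2: +2 fires, +2 burnt (F count now 2)
Step 3: +3 fires, +2 burnt (F count now 3)
Step 4: +2 fires, +3 burnt (F count now 2)
Step 5: +2 fires, +2 burnt (F count now 2)
Step 6: +2 fires, +2 burnt (F count now 2)
Step 7: +0 fires, +2 burnt (F count now 0)
Fire out after step 7
Initially T: 20, now '.': 23
Total burnt (originally-T cells now '.'): 13

Answer: 13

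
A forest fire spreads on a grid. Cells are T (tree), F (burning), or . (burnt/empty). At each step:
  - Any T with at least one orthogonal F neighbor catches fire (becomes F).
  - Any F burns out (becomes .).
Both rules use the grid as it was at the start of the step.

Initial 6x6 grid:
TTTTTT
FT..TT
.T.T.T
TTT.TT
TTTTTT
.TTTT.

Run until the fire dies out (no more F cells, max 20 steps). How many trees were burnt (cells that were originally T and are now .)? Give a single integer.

Step 1: +2 fires, +1 burnt (F count now 2)
Step 2: +2 fires, +2 burnt (F count now 2)
Step 3: +2 fires, +2 burnt (F count now 2)
Step 4: +4 fires, +2 burnt (F count now 4)
Step 5: +4 fires, +4 burnt (F count now 4)
Step 6: +4 fires, +4 burnt (F count now 4)
Step 7: +3 fires, +4 burnt (F count now 3)
Step 8: +4 fires, +3 burnt (F count now 4)
Step 9: +1 fires, +4 burnt (F count now 1)
Step 10: +0 fires, +1 burnt (F count now 0)
Fire out after step 10
Initially T: 27, now '.': 35
Total burnt (originally-T cells now '.'): 26

Answer: 26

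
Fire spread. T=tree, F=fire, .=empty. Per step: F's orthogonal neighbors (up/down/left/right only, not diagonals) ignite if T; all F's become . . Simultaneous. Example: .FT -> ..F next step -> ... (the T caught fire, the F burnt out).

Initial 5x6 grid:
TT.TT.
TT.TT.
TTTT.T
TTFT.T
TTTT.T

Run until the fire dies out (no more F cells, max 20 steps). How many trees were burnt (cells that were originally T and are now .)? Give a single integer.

Step 1: +4 fires, +1 burnt (F count now 4)
Step 2: +5 fires, +4 burnt (F count now 5)
Step 3: +4 fires, +5 burnt (F count now 4)
Step 4: +4 fires, +4 burnt (F count now 4)
Step 5: +2 fires, +4 burnt (F count now 2)
Step 6: +0 fires, +2 burnt (F count now 0)
Fire out after step 6
Initially T: 22, now '.': 27
Total burnt (originally-T cells now '.'): 19

Answer: 19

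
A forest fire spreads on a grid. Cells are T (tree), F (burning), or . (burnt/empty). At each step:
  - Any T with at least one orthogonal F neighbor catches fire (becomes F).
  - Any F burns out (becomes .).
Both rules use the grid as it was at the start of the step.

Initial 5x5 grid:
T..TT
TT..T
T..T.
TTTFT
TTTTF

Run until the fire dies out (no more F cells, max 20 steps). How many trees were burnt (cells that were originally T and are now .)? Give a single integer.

Step 1: +4 fires, +2 burnt (F count now 4)
Step 2: +2 fires, +4 burnt (F count now 2)
Step 3: +2 fires, +2 burnt (F count now 2)
Step 4: +2 fires, +2 burnt (F count now 2)
Step 5: +1 fires, +2 burnt (F count now 1)
Step 6: +2 fires, +1 burnt (F count now 2)
Step 7: +0 fires, +2 burnt (F count now 0)
Fire out after step 7
Initially T: 16, now '.': 22
Total burnt (originally-T cells now '.'): 13

Answer: 13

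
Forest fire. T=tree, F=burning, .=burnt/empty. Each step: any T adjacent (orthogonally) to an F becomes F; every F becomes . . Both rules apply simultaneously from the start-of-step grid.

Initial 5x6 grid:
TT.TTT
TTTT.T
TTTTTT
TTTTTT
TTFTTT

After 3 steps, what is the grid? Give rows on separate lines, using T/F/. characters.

Step 1: 3 trees catch fire, 1 burn out
  TT.TTT
  TTTT.T
  TTTTTT
  TTFTTT
  TF.FTT
Step 2: 5 trees catch fire, 3 burn out
  TT.TTT
  TTTT.T
  TTFTTT
  TF.FTT
  F...FT
Step 3: 6 trees catch fire, 5 burn out
  TT.TTT
  TTFT.T
  TF.FTT
  F...FT
  .....F

TT.TTT
TTFT.T
TF.FTT
F...FT
.....F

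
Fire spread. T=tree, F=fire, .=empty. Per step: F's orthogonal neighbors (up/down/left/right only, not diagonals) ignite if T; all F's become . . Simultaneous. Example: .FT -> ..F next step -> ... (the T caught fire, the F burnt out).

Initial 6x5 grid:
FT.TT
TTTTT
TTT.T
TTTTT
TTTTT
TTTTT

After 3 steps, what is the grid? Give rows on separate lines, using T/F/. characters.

Step 1: 2 trees catch fire, 1 burn out
  .F.TT
  FTTTT
  TTT.T
  TTTTT
  TTTTT
  TTTTT
Step 2: 2 trees catch fire, 2 burn out
  ...TT
  .FTTT
  FTT.T
  TTTTT
  TTTTT
  TTTTT
Step 3: 3 trees catch fire, 2 burn out
  ...TT
  ..FTT
  .FT.T
  FTTTT
  TTTTT
  TTTTT

...TT
..FTT
.FT.T
FTTTT
TTTTT
TTTTT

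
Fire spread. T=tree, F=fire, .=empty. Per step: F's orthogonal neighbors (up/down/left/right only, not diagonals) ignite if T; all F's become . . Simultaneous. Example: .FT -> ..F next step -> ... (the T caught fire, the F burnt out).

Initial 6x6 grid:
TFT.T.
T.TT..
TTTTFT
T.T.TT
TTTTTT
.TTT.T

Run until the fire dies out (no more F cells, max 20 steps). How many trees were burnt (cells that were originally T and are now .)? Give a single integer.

Step 1: +5 fires, +2 burnt (F count now 5)
Step 2: +6 fires, +5 burnt (F count now 6)
Step 3: +5 fires, +6 burnt (F count now 5)
Step 4: +4 fires, +5 burnt (F count now 4)
Step 5: +3 fires, +4 burnt (F count now 3)
Step 6: +1 fires, +3 burnt (F count now 1)
Step 7: +0 fires, +1 burnt (F count now 0)
Fire out after step 7
Initially T: 25, now '.': 35
Total burnt (originally-T cells now '.'): 24

Answer: 24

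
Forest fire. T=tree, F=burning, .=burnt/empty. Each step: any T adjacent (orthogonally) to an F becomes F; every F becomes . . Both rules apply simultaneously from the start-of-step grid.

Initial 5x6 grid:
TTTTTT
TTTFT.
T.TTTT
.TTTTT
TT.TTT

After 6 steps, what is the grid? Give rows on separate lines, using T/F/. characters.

Step 1: 4 trees catch fire, 1 burn out
  TTTFTT
  TTF.F.
  T.TFTT
  .TTTTT
  TT.TTT
Step 2: 6 trees catch fire, 4 burn out
  TTF.FT
  TF....
  T.F.FT
  .TTFTT
  TT.TTT
Step 3: 7 trees catch fire, 6 burn out
  TF...F
  F.....
  T....F
  .TF.FT
  TT.FTT
Step 4: 5 trees catch fire, 7 burn out
  F.....
  ......
  F.....
  .F...F
  TT..FT
Step 5: 2 trees catch fire, 5 burn out
  ......
  ......
  ......
  ......
  TF...F
Step 6: 1 trees catch fire, 2 burn out
  ......
  ......
  ......
  ......
  F.....

......
......
......
......
F.....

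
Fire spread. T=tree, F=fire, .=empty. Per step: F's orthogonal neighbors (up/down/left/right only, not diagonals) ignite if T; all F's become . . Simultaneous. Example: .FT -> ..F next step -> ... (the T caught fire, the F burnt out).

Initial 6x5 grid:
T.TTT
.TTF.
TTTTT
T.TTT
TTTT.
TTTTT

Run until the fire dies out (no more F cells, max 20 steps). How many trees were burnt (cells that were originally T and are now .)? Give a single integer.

Step 1: +3 fires, +1 burnt (F count now 3)
Step 2: +6 fires, +3 burnt (F count now 6)
Step 3: +4 fires, +6 burnt (F count now 4)
Step 4: +3 fires, +4 burnt (F count now 3)
Step 5: +4 fires, +3 burnt (F count now 4)
Step 6: +2 fires, +4 burnt (F count now 2)
Step 7: +1 fires, +2 burnt (F count now 1)
Step 8: +0 fires, +1 burnt (F count now 0)
Fire out after step 8
Initially T: 24, now '.': 29
Total burnt (originally-T cells now '.'): 23

Answer: 23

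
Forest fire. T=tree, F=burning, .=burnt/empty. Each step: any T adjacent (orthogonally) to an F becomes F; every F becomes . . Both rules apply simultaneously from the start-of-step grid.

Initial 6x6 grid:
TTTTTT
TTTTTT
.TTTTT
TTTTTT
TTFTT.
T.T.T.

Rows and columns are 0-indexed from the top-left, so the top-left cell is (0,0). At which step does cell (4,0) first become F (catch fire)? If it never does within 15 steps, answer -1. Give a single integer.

Step 1: cell (4,0)='T' (+4 fires, +1 burnt)
Step 2: cell (4,0)='F' (+5 fires, +4 burnt)
  -> target ignites at step 2
Step 3: cell (4,0)='.' (+7 fires, +5 burnt)
Step 4: cell (4,0)='.' (+5 fires, +7 burnt)
Step 5: cell (4,0)='.' (+5 fires, +5 burnt)
Step 6: cell (4,0)='.' (+3 fires, +5 burnt)
Step 7: cell (4,0)='.' (+1 fires, +3 burnt)
Step 8: cell (4,0)='.' (+0 fires, +1 burnt)
  fire out at step 8

2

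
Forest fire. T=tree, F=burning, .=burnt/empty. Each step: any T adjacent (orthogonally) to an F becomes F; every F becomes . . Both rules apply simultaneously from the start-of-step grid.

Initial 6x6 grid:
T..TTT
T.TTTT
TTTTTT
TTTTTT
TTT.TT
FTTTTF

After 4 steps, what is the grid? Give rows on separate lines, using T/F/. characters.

Step 1: 4 trees catch fire, 2 burn out
  T..TTT
  T.TTTT
  TTTTTT
  TTTTTT
  FTT.TF
  .FTTF.
Step 2: 6 trees catch fire, 4 burn out
  T..TTT
  T.TTTT
  TTTTTT
  FTTTTF
  .FT.F.
  ..FF..
Step 3: 5 trees catch fire, 6 burn out
  T..TTT
  T.TTTT
  FTTTTF
  .FTTF.
  ..F...
  ......
Step 4: 6 trees catch fire, 5 burn out
  T..TTT
  F.TTTF
  .FTTF.
  ..FF..
  ......
  ......

T..TTT
F.TTTF
.FTTF.
..FF..
......
......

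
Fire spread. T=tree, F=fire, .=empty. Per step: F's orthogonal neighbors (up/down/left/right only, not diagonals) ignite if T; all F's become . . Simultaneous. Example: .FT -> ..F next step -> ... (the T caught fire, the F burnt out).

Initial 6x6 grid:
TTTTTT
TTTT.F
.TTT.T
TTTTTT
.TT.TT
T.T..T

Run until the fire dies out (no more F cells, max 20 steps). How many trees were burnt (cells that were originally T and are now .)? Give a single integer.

Answer: 26

Derivation:
Step 1: +2 fires, +1 burnt (F count now 2)
Step 2: +2 fires, +2 burnt (F count now 2)
Step 3: +3 fires, +2 burnt (F count now 3)
Step 4: +5 fires, +3 burnt (F count now 5)
Step 5: +4 fires, +5 burnt (F count now 4)
Step 6: +5 fires, +4 burnt (F count now 5)
Step 7: +5 fires, +5 burnt (F count now 5)
Step 8: +0 fires, +5 burnt (F count now 0)
Fire out after step 8
Initially T: 27, now '.': 35
Total burnt (originally-T cells now '.'): 26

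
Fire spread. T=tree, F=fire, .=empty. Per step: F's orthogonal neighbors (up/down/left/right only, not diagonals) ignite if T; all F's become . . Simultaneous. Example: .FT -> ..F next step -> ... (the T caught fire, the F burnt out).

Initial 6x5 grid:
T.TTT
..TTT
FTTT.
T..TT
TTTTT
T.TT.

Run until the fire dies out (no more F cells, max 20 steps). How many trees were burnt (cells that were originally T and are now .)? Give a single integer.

Step 1: +2 fires, +1 burnt (F count now 2)
Step 2: +2 fires, +2 burnt (F count now 2)
Step 3: +4 fires, +2 burnt (F count now 4)
Step 4: +4 fires, +4 burnt (F count now 4)
Step 5: +5 fires, +4 burnt (F count now 5)
Step 6: +3 fires, +5 burnt (F count now 3)
Step 7: +0 fires, +3 burnt (F count now 0)
Fire out after step 7
Initially T: 21, now '.': 29
Total burnt (originally-T cells now '.'): 20

Answer: 20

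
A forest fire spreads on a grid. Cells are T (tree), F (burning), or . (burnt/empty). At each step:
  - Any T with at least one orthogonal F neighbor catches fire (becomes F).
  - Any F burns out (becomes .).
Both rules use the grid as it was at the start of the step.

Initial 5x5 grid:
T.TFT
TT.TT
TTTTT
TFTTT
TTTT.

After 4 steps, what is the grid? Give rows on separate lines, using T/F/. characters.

Step 1: 7 trees catch fire, 2 burn out
  T.F.F
  TT.FT
  TFTTT
  F.FTT
  TFTT.
Step 2: 8 trees catch fire, 7 burn out
  T....
  TF..F
  F.FFT
  ...FT
  F.FT.
Step 3: 4 trees catch fire, 8 burn out
  T....
  F....
  ....F
  ....F
  ...F.
Step 4: 1 trees catch fire, 4 burn out
  F....
  .....
  .....
  .....
  .....

F....
.....
.....
.....
.....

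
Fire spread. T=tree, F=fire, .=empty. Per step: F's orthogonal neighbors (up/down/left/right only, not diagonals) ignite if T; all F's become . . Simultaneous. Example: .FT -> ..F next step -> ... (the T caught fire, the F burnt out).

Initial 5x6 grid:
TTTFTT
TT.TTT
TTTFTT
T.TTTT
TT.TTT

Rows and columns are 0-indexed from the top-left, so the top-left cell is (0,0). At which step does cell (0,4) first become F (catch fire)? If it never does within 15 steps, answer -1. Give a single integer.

Step 1: cell (0,4)='F' (+6 fires, +2 burnt)
  -> target ignites at step 1
Step 2: cell (0,4)='.' (+8 fires, +6 burnt)
Step 3: cell (0,4)='.' (+6 fires, +8 burnt)
Step 4: cell (0,4)='.' (+3 fires, +6 burnt)
Step 5: cell (0,4)='.' (+1 fires, +3 burnt)
Step 6: cell (0,4)='.' (+1 fires, +1 burnt)
Step 7: cell (0,4)='.' (+0 fires, +1 burnt)
  fire out at step 7

1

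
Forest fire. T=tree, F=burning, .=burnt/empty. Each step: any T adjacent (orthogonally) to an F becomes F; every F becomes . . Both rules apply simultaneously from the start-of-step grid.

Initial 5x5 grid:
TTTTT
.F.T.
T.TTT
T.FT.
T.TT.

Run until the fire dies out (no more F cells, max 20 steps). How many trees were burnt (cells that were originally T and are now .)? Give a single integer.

Step 1: +4 fires, +2 burnt (F count now 4)
Step 2: +4 fires, +4 burnt (F count now 4)
Step 3: +3 fires, +4 burnt (F count now 3)
Step 4: +1 fires, +3 burnt (F count now 1)
Step 5: +0 fires, +1 burnt (F count now 0)
Fire out after step 5
Initially T: 15, now '.': 22
Total burnt (originally-T cells now '.'): 12

Answer: 12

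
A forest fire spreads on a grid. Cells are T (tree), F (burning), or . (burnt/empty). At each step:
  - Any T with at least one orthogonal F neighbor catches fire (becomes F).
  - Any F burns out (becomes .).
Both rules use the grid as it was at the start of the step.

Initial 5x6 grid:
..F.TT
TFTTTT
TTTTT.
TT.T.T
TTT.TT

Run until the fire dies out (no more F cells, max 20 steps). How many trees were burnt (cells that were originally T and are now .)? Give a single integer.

Answer: 18

Derivation:
Step 1: +3 fires, +2 burnt (F count now 3)
Step 2: +4 fires, +3 burnt (F count now 4)
Step 3: +4 fires, +4 burnt (F count now 4)
Step 4: +6 fires, +4 burnt (F count now 6)
Step 5: +1 fires, +6 burnt (F count now 1)
Step 6: +0 fires, +1 burnt (F count now 0)
Fire out after step 6
Initially T: 21, now '.': 27
Total burnt (originally-T cells now '.'): 18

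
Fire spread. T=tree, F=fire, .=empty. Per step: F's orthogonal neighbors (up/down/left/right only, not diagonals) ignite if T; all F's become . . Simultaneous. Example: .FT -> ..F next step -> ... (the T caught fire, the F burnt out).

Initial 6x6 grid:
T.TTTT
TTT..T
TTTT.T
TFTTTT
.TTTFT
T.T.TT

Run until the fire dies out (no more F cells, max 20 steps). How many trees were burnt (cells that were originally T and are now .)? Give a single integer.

Step 1: +8 fires, +2 burnt (F count now 8)
Step 2: +7 fires, +8 burnt (F count now 7)
Step 3: +5 fires, +7 burnt (F count now 5)
Step 4: +3 fires, +5 burnt (F count now 3)
Step 5: +2 fires, +3 burnt (F count now 2)
Step 6: +1 fires, +2 burnt (F count now 1)
Step 7: +0 fires, +1 burnt (F count now 0)
Fire out after step 7
Initially T: 27, now '.': 35
Total burnt (originally-T cells now '.'): 26

Answer: 26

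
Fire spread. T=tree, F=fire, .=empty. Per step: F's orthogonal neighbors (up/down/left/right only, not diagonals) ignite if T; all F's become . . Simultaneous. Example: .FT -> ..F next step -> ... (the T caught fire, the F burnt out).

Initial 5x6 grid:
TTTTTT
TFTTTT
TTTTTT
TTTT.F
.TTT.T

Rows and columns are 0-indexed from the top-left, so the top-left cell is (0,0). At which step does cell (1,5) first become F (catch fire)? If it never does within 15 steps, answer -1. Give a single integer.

Step 1: cell (1,5)='T' (+6 fires, +2 burnt)
Step 2: cell (1,5)='F' (+8 fires, +6 burnt)
  -> target ignites at step 2
Step 3: cell (1,5)='.' (+7 fires, +8 burnt)
Step 4: cell (1,5)='.' (+3 fires, +7 burnt)
Step 5: cell (1,5)='.' (+1 fires, +3 burnt)
Step 6: cell (1,5)='.' (+0 fires, +1 burnt)
  fire out at step 6

2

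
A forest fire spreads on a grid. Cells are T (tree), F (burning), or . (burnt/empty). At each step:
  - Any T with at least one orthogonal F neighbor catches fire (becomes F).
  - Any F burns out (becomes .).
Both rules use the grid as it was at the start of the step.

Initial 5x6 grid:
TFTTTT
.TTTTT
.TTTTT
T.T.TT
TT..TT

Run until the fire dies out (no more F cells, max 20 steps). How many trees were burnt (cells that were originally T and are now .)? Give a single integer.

Step 1: +3 fires, +1 burnt (F count now 3)
Step 2: +3 fires, +3 burnt (F count now 3)
Step 3: +3 fires, +3 burnt (F count now 3)
Step 4: +4 fires, +3 burnt (F count now 4)
Step 5: +2 fires, +4 burnt (F count now 2)
Step 6: +2 fires, +2 burnt (F count now 2)
Step 7: +2 fires, +2 burnt (F count now 2)
Step 8: +1 fires, +2 burnt (F count now 1)
Step 9: +0 fires, +1 burnt (F count now 0)
Fire out after step 9
Initially T: 23, now '.': 27
Total burnt (originally-T cells now '.'): 20

Answer: 20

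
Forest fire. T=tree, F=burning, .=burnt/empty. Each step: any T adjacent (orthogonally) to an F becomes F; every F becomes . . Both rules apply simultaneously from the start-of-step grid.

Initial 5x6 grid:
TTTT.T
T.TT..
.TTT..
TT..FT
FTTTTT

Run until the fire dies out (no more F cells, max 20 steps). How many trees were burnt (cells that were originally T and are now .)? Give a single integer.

Step 1: +4 fires, +2 burnt (F count now 4)
Step 2: +4 fires, +4 burnt (F count now 4)
Step 3: +1 fires, +4 burnt (F count now 1)
Step 4: +1 fires, +1 burnt (F count now 1)
Step 5: +2 fires, +1 burnt (F count now 2)
Step 6: +2 fires, +2 burnt (F count now 2)
Step 7: +2 fires, +2 burnt (F count now 2)
Step 8: +1 fires, +2 burnt (F count now 1)
Step 9: +1 fires, +1 burnt (F count now 1)
Step 10: +0 fires, +1 burnt (F count now 0)
Fire out after step 10
Initially T: 19, now '.': 29
Total burnt (originally-T cells now '.'): 18

Answer: 18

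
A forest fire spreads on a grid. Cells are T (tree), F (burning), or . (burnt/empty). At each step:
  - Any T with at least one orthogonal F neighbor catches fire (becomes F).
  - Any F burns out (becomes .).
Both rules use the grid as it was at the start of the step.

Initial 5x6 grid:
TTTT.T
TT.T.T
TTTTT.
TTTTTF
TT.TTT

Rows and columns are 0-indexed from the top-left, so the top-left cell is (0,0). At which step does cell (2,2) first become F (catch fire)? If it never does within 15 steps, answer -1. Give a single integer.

Step 1: cell (2,2)='T' (+2 fires, +1 burnt)
Step 2: cell (2,2)='T' (+3 fires, +2 burnt)
Step 3: cell (2,2)='T' (+3 fires, +3 burnt)
Step 4: cell (2,2)='F' (+3 fires, +3 burnt)
  -> target ignites at step 4
Step 5: cell (2,2)='.' (+4 fires, +3 burnt)
Step 6: cell (2,2)='.' (+4 fires, +4 burnt)
Step 7: cell (2,2)='.' (+2 fires, +4 burnt)
Step 8: cell (2,2)='.' (+1 fires, +2 burnt)
Step 9: cell (2,2)='.' (+0 fires, +1 burnt)
  fire out at step 9

4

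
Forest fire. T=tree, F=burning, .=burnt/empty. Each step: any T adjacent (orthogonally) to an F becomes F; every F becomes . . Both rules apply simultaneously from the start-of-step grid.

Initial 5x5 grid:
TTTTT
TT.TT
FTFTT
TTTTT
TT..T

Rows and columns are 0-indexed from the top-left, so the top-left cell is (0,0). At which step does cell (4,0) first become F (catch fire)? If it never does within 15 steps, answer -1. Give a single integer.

Step 1: cell (4,0)='T' (+5 fires, +2 burnt)
Step 2: cell (4,0)='F' (+7 fires, +5 burnt)
  -> target ignites at step 2
Step 3: cell (4,0)='.' (+5 fires, +7 burnt)
Step 4: cell (4,0)='.' (+3 fires, +5 burnt)
Step 5: cell (4,0)='.' (+0 fires, +3 burnt)
  fire out at step 5

2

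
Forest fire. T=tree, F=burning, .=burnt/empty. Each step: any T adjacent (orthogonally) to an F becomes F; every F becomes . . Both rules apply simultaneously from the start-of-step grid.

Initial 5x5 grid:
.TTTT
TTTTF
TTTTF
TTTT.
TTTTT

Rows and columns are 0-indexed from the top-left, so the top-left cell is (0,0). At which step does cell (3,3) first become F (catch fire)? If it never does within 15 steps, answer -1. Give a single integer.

Step 1: cell (3,3)='T' (+3 fires, +2 burnt)
Step 2: cell (3,3)='F' (+4 fires, +3 burnt)
  -> target ignites at step 2
Step 3: cell (3,3)='.' (+5 fires, +4 burnt)
Step 4: cell (3,3)='.' (+6 fires, +5 burnt)
Step 5: cell (3,3)='.' (+2 fires, +6 burnt)
Step 6: cell (3,3)='.' (+1 fires, +2 burnt)
Step 7: cell (3,3)='.' (+0 fires, +1 burnt)
  fire out at step 7

2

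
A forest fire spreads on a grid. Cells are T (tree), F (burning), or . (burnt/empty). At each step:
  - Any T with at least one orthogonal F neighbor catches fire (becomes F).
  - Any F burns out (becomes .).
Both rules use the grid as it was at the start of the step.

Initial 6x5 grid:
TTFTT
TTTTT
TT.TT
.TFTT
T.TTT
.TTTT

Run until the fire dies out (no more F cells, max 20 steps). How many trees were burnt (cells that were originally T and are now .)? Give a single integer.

Answer: 23

Derivation:
Step 1: +6 fires, +2 burnt (F count now 6)
Step 2: +9 fires, +6 burnt (F count now 9)
Step 3: +7 fires, +9 burnt (F count now 7)
Step 4: +1 fires, +7 burnt (F count now 1)
Step 5: +0 fires, +1 burnt (F count now 0)
Fire out after step 5
Initially T: 24, now '.': 29
Total burnt (originally-T cells now '.'): 23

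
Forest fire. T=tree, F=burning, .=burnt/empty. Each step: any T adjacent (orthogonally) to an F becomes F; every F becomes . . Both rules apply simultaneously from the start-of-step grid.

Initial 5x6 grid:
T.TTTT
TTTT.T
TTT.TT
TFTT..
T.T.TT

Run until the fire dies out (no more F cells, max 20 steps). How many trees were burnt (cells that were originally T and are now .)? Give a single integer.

Answer: 20

Derivation:
Step 1: +3 fires, +1 burnt (F count now 3)
Step 2: +6 fires, +3 burnt (F count now 6)
Step 3: +2 fires, +6 burnt (F count now 2)
Step 4: +3 fires, +2 burnt (F count now 3)
Step 5: +1 fires, +3 burnt (F count now 1)
Step 6: +1 fires, +1 burnt (F count now 1)
Step 7: +1 fires, +1 burnt (F count now 1)
Step 8: +1 fires, +1 burnt (F count now 1)
Step 9: +1 fires, +1 burnt (F count now 1)
Step 10: +1 fires, +1 burnt (F count now 1)
Step 11: +0 fires, +1 burnt (F count now 0)
Fire out after step 11
Initially T: 22, now '.': 28
Total burnt (originally-T cells now '.'): 20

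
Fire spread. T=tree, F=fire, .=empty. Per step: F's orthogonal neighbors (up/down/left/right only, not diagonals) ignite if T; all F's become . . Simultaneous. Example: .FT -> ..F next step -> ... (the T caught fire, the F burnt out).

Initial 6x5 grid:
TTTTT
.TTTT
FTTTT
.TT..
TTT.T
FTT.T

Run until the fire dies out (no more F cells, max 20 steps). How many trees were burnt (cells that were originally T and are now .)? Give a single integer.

Step 1: +3 fires, +2 burnt (F count now 3)
Step 2: +5 fires, +3 burnt (F count now 5)
Step 3: +5 fires, +5 burnt (F count now 5)
Step 4: +4 fires, +5 burnt (F count now 4)
Step 5: +2 fires, +4 burnt (F count now 2)
Step 6: +1 fires, +2 burnt (F count now 1)
Step 7: +0 fires, +1 burnt (F count now 0)
Fire out after step 7
Initially T: 22, now '.': 28
Total burnt (originally-T cells now '.'): 20

Answer: 20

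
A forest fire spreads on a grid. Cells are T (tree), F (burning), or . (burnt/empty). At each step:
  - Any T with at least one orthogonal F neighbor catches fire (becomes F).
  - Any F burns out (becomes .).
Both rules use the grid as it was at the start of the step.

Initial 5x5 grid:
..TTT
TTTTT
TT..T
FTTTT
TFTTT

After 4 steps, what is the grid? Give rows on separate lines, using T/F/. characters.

Step 1: 4 trees catch fire, 2 burn out
  ..TTT
  TTTTT
  FT..T
  .FTTT
  F.FTT
Step 2: 4 trees catch fire, 4 burn out
  ..TTT
  FTTTT
  .F..T
  ..FTT
  ...FT
Step 3: 3 trees catch fire, 4 burn out
  ..TTT
  .FTTT
  ....T
  ...FT
  ....F
Step 4: 2 trees catch fire, 3 burn out
  ..TTT
  ..FTT
  ....T
  ....F
  .....

..TTT
..FTT
....T
....F
.....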